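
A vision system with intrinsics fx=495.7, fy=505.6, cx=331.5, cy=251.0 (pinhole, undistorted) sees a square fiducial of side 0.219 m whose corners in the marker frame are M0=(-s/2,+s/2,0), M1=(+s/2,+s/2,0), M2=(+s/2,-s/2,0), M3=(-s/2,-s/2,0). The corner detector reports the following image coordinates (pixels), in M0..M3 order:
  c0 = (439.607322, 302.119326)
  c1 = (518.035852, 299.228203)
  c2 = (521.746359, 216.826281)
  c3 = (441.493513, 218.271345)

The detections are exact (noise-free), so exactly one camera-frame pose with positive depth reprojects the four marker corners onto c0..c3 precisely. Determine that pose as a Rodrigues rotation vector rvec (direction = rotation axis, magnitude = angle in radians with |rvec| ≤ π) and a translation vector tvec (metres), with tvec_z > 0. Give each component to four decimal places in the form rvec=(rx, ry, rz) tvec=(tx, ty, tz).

Intrinsics K: fx=495.7, fy=505.6, cx=331.5, cy=251.0
Marker side s = 0.219 m; corners in marker frame (Z=0):
  M0 = (-0.1095, +0.1095, 0)
  M1 = (+0.1095, +0.1095, 0)
  M2 = (+0.1095, -0.1095, 0)
  M3 = (-0.1095, -0.1095, 0)
Detected image corners:
  c0 = (439.607322, 302.119326) px
  c1 = (518.035852, 299.228203) px
  c2 = (521.746359, 216.826281) px
  c3 = (441.493513, 218.271345) px
Planar DLT: solve 8×8 A·h = b for H (H[2,2]=1):
  H  [+401.73465 +38.99750 +480.56151]
  H  [+11.37263 +407.49276 +259.59256]
  H  [+0.08225 +0.10789 +1.00000]
B = K⁻¹H; ‖b₁‖=0.760121, ‖b₂‖=0.760121; λ = 2/(‖b₁‖+‖b₂‖) = 1.315581, sign → tz>0 ⇒ λ=+1.315581
r₁ = λ·B[:,0] = (+0.99384,-0.02413,+0.10821); r₂ = λ·B[:,1] = (+0.00857,+0.98984,+0.14194)
r₃ = r₁×r₂ = (-0.11053,-0.14014,+0.98394); SVD([r₁ r₂ r₃]) → R = UVᵀ:
  R  [+0.99384 +0.00857 -0.11053]
  R  [-0.02413 +0.98984 -0.14014]
  R  [+0.10821 +0.14194 +0.98394]
t = (+0.39561, +0.02236, +1.31558) m
tr R = 2.967617; θ = arccos((tr R − 1)/2) = 0.180198 rad = 10.325°
axis k = ((R−Rᵀ)₃₂, (R−Rᵀ)₁₃, (R−Rᵀ)₂₁) / (2 sinθ) = (+0.786957, -0.610227, -0.091226)
rvec = θ·k = (+0.141808, -0.109962, -0.016439)

rvec=(0.1418, -0.1100, -0.0164) tvec=(0.3956, 0.0224, 1.3156)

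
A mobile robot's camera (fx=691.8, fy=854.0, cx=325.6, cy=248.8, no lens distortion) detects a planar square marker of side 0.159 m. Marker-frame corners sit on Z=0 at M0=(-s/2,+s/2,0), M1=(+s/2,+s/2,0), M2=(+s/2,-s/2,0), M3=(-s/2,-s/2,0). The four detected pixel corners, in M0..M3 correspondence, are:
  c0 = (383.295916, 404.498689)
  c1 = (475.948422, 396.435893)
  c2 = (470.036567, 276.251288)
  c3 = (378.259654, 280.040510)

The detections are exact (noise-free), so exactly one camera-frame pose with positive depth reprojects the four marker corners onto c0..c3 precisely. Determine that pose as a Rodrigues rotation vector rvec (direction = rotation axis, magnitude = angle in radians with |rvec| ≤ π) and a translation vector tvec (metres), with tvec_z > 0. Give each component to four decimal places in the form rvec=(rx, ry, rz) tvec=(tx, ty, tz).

rvec=(-0.0859, -0.2424, -0.0337) tvec=(0.1645, 0.1177, 1.1152)

Intrinsics K: fx=691.8, fy=854.0, cx=325.6, cy=248.8
Marker side s = 0.159 m; corners in marker frame (Z=0):
  M0 = (-0.0795, +0.0795, 0)
  M1 = (+0.0795, +0.0795, 0)
  M2 = (+0.0795, -0.0795, 0)
  M3 = (-0.0795, -0.0795, 0)
Detected image corners:
  c0 = (383.295916, 404.498689) px
  c1 = (475.948422, 396.435893) px
  c2 = (470.036567, 276.251288) px
  c3 = (378.259654, 280.040510) px
Planar DLT: solve 8×8 A·h = b for H (H[2,2]=1):
  H  [+672.25035 +3.50357 +427.66190]
  H  [+36.17062 +744.46821 +338.90289]
  H  [+0.21622 -0.07255 +1.00000]
B = K⁻¹H; ‖b₁‖=0.896681, ‖b₂‖=0.896681; λ = 2/(‖b₁‖+‖b₂‖) = 1.115224, sign → tz>0 ⇒ λ=+1.115224
r₁ = λ·B[:,0] = (+0.97022,-0.02301,+0.24113); r₂ = λ·B[:,1] = (+0.04373,+0.99576,-0.08091)
r₃ = r₁×r₂ = (-0.23825,+0.08905,+0.96711); SVD([r₁ r₂ r₃]) → R = UVᵀ:
  R  [+0.97022 +0.04373 -0.23825]
  R  [-0.02301 +0.99576 +0.08905]
  R  [+0.24113 -0.08091 +0.96711]
t = (+0.16453, +0.11766, +1.11522) m
tr R = 2.933095; θ = arccos((tr R − 1)/2) = 0.259386 rad = 14.862°
axis k = ((R−Rᵀ)₃₂, (R−Rᵀ)₁₃, (R−Rᵀ)₂₁) / (2 sinθ) = (-0.331325, -0.934502, -0.130114)
rvec = θ·k = (-0.085941, -0.242397, -0.033750)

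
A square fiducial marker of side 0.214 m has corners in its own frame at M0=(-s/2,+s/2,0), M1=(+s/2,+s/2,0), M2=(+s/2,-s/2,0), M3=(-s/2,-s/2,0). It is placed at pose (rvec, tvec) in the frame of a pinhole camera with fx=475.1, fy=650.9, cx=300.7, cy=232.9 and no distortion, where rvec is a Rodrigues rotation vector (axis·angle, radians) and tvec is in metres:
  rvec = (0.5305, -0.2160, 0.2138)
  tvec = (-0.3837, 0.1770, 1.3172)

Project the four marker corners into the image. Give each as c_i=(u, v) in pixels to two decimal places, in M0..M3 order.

c0=(118.77, 355.02) c1=(195.54, 364.68) c2=(207.41, 284.46) c3=(124.85, 270.43)

Intrinsics K: fx=475.1, fy=650.9, cx=300.7, cy=232.9
Marker side s = 0.214 m; corners in marker frame (Z=0):
  M0 = (-0.1070, +0.1070, 0)
  M1 = (+0.1070, +0.1070, 0)
  M2 = (+0.1070, -0.1070, 0)
  M3 = (-0.1070, -0.1070, 0)
rvec = (0.5305, -0.2160, 0.2138), |rvec| = θ = 0.61139 rad = 35.030°
Rodrigues: sinθ=0.57401, 1−cosθ=0.18115; R = I + sinθ·[k]× + (1−cosθ)·[k]×²:
    [+0.95524 -0.25626 -0.14783]
    [+0.14520 +0.84146 -0.52044]
    [+0.25776 +0.47568 +0.84100]
t = (-0.3837, 0.1770, 1.3172) m
M0: Pc = R·M0+t = (-0.51333, +0.25150, +1.34052); u = 475.1·(-0.51333)/1.34052 + 300.7 = 118.7680, v = 650.9·(+0.25150)/1.34052 + 232.9 = 355.0182
M1: Pc = R·M1+t = (-0.30891, +0.28257, +1.39568); u = 475.1·(-0.30891)/1.39568 + 300.7 = 195.5448, v = 650.9·(+0.28257)/1.39568 + 232.9 = 364.6828
M2: Pc = R·M2+t = (-0.25407, +0.10250, +1.29388); u = 475.1·(-0.25407)/1.29388 + 300.7 = 207.4082, v = 650.9·(+0.10250)/1.29388 + 232.9 = 284.4634
M3: Pc = R·M3+t = (-0.45849, +0.07143, +1.23872); u = 475.1·(-0.45849)/1.23872 + 300.7 = 124.8502, v = 650.9·(+0.07143)/1.23872 + 232.9 = 270.4324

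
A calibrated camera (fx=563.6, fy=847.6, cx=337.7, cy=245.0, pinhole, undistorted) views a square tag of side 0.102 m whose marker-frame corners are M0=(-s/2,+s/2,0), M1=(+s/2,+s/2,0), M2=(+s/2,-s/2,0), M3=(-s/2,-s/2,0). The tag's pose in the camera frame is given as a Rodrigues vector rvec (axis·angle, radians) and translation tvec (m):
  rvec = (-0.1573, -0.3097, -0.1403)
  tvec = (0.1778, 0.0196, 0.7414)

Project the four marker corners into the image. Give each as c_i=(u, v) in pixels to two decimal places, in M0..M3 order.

Intrinsics K: fx=563.6, fy=847.6, cx=337.7, cy=245.0
Marker side s = 0.102 m; corners in marker frame (Z=0):
  M0 = (-0.0510, +0.0510, 0)
  M1 = (+0.0510, +0.0510, 0)
  M2 = (+0.0510, -0.0510, 0)
  M3 = (-0.0510, -0.0510, 0)
rvec = (-0.1573, -0.3097, -0.1403), |rvec| = θ = 0.37462 rad = 21.464°
Rodrigues: sinθ=0.36592, 1−cosθ=0.06935; R = I + sinθ·[k]× + (1−cosθ)·[k]×²:
    [+0.94287 +0.16112 -0.29160]
    [-0.11297 +0.97804 +0.17512]
    [+0.31341 -0.13217 +0.94037]
t = (0.1778, 0.0196, 0.7414) m
M0: Pc = R·M0+t = (+0.13793, +0.07524, +0.71868); u = 563.6·(+0.13793)/0.71868 + 337.7 = 445.8679, v = 847.6·(+0.07524)/0.71868 + 245.0 = 333.7394
M1: Pc = R·M1+t = (+0.23410, +0.06372, +0.75064); u = 563.6·(+0.23410)/0.75064 + 337.7 = 513.4702, v = 847.6·(+0.06372)/0.75064 + 245.0 = 316.9492
M2: Pc = R·M2+t = (+0.21767, -0.03604, +0.76412); u = 563.6·(+0.21767)/0.76412 + 337.7 = 498.2479, v = 847.6·(-0.03604)/0.76412 + 245.0 = 205.0211
M3: Pc = R·M3+t = (+0.12150, -0.02452, +0.73216); u = 563.6·(+0.12150)/0.73216 + 337.7 = 431.2257, v = 847.6·(-0.02452)/0.73216 + 245.0 = 216.6150

c0=(445.87, 333.74) c1=(513.47, 316.95) c2=(498.25, 205.02) c3=(431.23, 216.61)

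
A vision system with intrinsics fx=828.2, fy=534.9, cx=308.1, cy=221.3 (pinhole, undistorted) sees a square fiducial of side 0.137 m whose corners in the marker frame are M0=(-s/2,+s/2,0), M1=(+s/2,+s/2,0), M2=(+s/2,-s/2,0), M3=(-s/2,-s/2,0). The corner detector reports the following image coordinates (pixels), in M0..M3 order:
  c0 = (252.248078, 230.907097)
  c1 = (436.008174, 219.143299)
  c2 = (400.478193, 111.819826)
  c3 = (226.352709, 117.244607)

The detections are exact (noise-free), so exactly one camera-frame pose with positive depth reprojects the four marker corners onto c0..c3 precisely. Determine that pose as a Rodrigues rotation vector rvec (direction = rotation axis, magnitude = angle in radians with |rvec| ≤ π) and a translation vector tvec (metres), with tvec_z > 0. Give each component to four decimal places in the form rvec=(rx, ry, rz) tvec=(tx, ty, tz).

Intrinsics K: fx=828.2, fy=534.9, cx=308.1, cy=221.3
Marker side s = 0.137 m; corners in marker frame (Z=0):
  M0 = (-0.0685, +0.0685, 0)
  M1 = (+0.0685, +0.0685, 0)
  M2 = (+0.0685, -0.0685, 0)
  M3 = (-0.0685, -0.0685, 0)
Detected image corners:
  c0 = (252.248078, 230.907097) px
  c1 = (436.008174, 219.143299) px
  c2 = (400.478193, 111.819826) px
  c3 = (226.352709, 117.244607) px
Planar DLT: solve 8×8 A·h = b for H (H[2,2]=1):
  H  [+1430.99227 +74.27691 +330.63703]
  H  [+3.03360 +728.02409 +167.92984]
  H  [+0.38308 -0.45876 +1.00000]
B = K⁻¹H; ‖b₁‖=1.638095, ‖b₂‖=1.638095; λ = 2/(‖b₁‖+‖b₂‖) = 0.610465, sign → tz>0 ⇒ λ=+0.610465
r₁ = λ·B[:,0] = (+0.96779,-0.09329,+0.23386); r₂ = λ·B[:,1] = (+0.15893,+0.94674,-0.28005)
r₃ = r₁×r₂ = (-0.19527,+0.30820,+0.93106); SVD([r₁ r₂ r₃]) → R = UVᵀ:
  R  [+0.96779 +0.15893 -0.19527]
  R  [-0.09329 +0.94674 +0.30820]
  R  [+0.23386 -0.28005 +0.93106]
t = (+0.01661, -0.06091, +0.61047) m
tr R = 2.845586; θ = arccos((tr R − 1)/2) = 0.395529 rad = 22.662°
axis k = ((R−Rᵀ)₃₂, (R−Rᵀ)₁₃, (R−Rᵀ)₂₁) / (2 sinθ) = (-0.763380, -0.556884, -0.327310)
rvec = θ·k = (-0.301938, -0.220264, -0.129460)

rvec=(-0.3019, -0.2203, -0.1295) tvec=(0.0166, -0.0609, 0.6105)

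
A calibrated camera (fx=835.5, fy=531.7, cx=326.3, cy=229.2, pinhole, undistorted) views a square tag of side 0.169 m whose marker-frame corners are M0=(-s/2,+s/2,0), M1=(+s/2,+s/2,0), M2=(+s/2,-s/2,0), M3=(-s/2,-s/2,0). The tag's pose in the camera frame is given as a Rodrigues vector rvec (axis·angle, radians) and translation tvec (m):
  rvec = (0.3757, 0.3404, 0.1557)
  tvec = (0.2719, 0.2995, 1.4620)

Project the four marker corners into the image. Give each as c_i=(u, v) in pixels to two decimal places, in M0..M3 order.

Intrinsics K: fx=835.5, fy=531.7, cx=326.3, cy=229.2
Marker side s = 0.169 m; corners in marker frame (Z=0):
  M0 = (-0.0845, +0.0845, 0)
  M1 = (+0.0845, +0.0845, 0)
  M2 = (+0.0845, -0.0845, 0)
  M3 = (-0.0845, -0.0845, 0)
rvec = (0.3757, 0.3404, 0.1557), |rvec| = θ = 0.53034 rad = 30.386°
Rodrigues: sinθ=0.50583, 1−cosθ=0.13737; R = I + sinθ·[k]× + (1−cosθ)·[k]×²:
    [+0.93157 -0.08604 +0.35323]
    [+0.21096 +0.91922 -0.33245]
    [-0.29610 +0.38422 +0.87447]
t = (0.2719, 0.2995, 1.4620) m
M0: Pc = R·M0+t = (+0.18591, +0.35935, +1.51949); u = 835.5·(+0.18591)/1.51949 + 326.3 = 428.5248, v = 531.7·(+0.35935)/1.51949 + 229.2 = 354.9434
M1: Pc = R·M1+t = (+0.34335, +0.39500, +1.46945); u = 835.5·(+0.34335)/1.46945 + 326.3 = 521.5207, v = 531.7·(+0.39500)/1.46945 + 229.2 = 372.1259
M2: Pc = R·M2+t = (+0.35789, +0.23965, +1.40451); u = 835.5·(+0.35789)/1.40451 + 326.3 = 539.1963, v = 531.7·(+0.23965)/1.40451 + 229.2 = 319.9239
M3: Pc = R·M3+t = (+0.20045, +0.20400, +1.45455); u = 835.5·(+0.20045)/1.45455 + 326.3 = 441.4409, v = 531.7·(+0.20400)/1.45455 + 229.2 = 303.7702

c0=(428.52, 354.94) c1=(521.52, 372.13) c2=(539.20, 319.92) c3=(441.44, 303.77)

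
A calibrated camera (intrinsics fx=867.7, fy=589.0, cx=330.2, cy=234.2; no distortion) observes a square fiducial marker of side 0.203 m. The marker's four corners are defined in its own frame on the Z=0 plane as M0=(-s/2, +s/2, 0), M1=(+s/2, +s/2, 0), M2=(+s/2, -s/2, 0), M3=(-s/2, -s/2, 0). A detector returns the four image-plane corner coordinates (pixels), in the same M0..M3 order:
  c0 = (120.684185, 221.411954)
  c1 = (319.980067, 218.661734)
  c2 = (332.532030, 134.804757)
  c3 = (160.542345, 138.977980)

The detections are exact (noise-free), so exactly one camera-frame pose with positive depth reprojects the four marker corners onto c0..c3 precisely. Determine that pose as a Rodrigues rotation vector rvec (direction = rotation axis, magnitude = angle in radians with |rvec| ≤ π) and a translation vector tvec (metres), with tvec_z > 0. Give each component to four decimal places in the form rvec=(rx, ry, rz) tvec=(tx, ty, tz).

Intrinsics K: fx=867.7, fy=589.0, cx=330.2, cy=234.2
Marker side s = 0.203 m; corners in marker frame (Z=0):
  M0 = (-0.1015, +0.1015, 0)
  M1 = (+0.1015, +0.1015, 0)
  M2 = (+0.1015, -0.1015, 0)
  M3 = (-0.1015, -0.1015, 0)
Detected image corners:
  c0 = (120.684185, 221.411954) px
  c1 = (319.980067, 218.661734) px
  c2 = (332.532030, 134.804757) px
  c3 = (160.542345, 138.977980) px
Planar DLT: solve 8×8 A·h = b for H (H[2,2]=1):
  H  [+882.55846 -302.81189 +233.33500]
  H  [-37.86701 +277.33001 +175.35828]
  H  [-0.11515 -0.74084 +1.00000]
B = K⁻¹H; ‖b₁‖=1.067336, ‖b₂‖=1.067336; λ = 2/(‖b₁‖+‖b₂‖) = 0.936912, sign → tz>0 ⇒ λ=+0.936912
r₁ = λ·B[:,0] = (+0.99401,-0.01734,-0.10789); r₂ = λ·B[:,1] = (-0.06283,+0.71713,-0.69410)
r₃ = r₁×r₂ = (+0.08940,+0.69672,+0.71175); SVD([r₁ r₂ r₃]) → R = UVᵀ:
  R  [+0.99401 -0.06283 +0.08940]
  R  [-0.01734 +0.71713 +0.69672]
  R  [-0.10789 -0.69410 +0.71175]
t = (-0.10459, -0.09360, +0.93691) m
tr R = 2.422895; θ = arccos((tr R − 1)/2) = 0.779240 rad = 44.647°
axis k = ((R−Rᵀ)₃₂, (R−Rᵀ)₁₃, (R−Rᵀ)₂₁) / (2 sinθ) = (-0.989569, +0.140373, +0.032369)
rvec = θ·k = (-0.771112, +0.109384, +0.025223)

rvec=(-0.7711, 0.1094, 0.0252) tvec=(-0.1046, -0.0936, 0.9369)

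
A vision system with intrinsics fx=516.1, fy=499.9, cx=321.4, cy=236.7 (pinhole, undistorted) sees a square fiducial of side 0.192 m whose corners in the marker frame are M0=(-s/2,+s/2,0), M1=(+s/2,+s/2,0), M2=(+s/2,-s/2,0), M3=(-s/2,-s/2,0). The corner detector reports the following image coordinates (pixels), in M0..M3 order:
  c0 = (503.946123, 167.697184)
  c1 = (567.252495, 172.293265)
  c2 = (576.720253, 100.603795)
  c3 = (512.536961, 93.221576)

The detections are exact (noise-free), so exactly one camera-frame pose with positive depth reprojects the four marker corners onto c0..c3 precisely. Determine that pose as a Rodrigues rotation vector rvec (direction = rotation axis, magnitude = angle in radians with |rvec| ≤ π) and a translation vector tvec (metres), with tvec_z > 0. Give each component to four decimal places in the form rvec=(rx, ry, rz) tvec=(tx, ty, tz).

rvec=(0.1399, -0.2546, 0.0490) tvec=(0.5672, -0.2747, 1.3352)

Intrinsics K: fx=516.1, fy=499.9, cx=321.4, cy=236.7
Marker side s = 0.192 m; corners in marker frame (Z=0):
  M0 = (-0.0960, +0.0960, 0)
  M1 = (+0.0960, +0.0960, 0)
  M2 = (+0.0960, -0.0960, 0)
  M3 = (-0.0960, -0.0960, 0)
Detected image corners:
  c0 = (503.946123, 167.697184) px
  c1 = (567.252495, 172.293265) px
  c2 = (576.720253, 100.603795) px
  c3 = (512.536961, 93.221576) px
Planar DLT: solve 8×8 A·h = b for H (H[2,2]=1):
  H  [+434.86113 +6.20207 +540.65402]
  H  [+56.54449 +393.66811 +133.85470]
  H  [+0.19048 +0.09863 +1.00000]
B = K⁻¹H; ‖b₁‖=0.748961, ‖b₂‖=0.748961; λ = 2/(‖b₁‖+‖b₂‖) = 1.335183, sign → tz>0 ⇒ λ=+1.335183
r₁ = λ·B[:,0] = (+0.96664,+0.03061,+0.25432); r₂ = λ·B[:,1] = (-0.06596,+0.98909,+0.13169)
r₃ = r₁×r₂ = (-0.24752,-0.14407,+0.95811); SVD([r₁ r₂ r₃]) → R = UVᵀ:
  R  [+0.96664 -0.06596 -0.24752]
  R  [+0.03061 +0.98909 -0.14407]
  R  [+0.25432 +0.13169 +0.95811]
t = (+0.56722, -0.27469, +1.33518) m
tr R = 2.913842; θ = arccos((tr R − 1)/2) = 0.294590 rad = 16.879°
axis k = ((R−Rᵀ)₃₂, (R−Rᵀ)₁₃, (R−Rᵀ)₂₁) / (2 sinθ) = (+0.474879, -0.864196, +0.166300)
rvec = θ·k = (+0.139895, -0.254584, +0.048990)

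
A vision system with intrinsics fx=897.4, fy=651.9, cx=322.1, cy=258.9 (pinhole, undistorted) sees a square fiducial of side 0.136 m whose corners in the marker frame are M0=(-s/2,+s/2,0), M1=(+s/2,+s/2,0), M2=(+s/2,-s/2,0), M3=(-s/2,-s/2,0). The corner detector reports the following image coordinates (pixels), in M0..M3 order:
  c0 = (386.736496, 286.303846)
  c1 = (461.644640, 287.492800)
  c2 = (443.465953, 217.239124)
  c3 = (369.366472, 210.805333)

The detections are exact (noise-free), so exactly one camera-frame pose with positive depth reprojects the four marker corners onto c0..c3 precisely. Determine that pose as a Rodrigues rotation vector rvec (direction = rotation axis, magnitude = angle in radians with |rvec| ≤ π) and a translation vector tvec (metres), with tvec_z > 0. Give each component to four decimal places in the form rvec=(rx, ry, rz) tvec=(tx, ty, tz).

rvec=(-0.2869, -0.6823, -0.0561) tvec=(0.1226, -0.0159, 1.1646)

Intrinsics K: fx=897.4, fy=651.9, cx=322.1, cy=258.9
Marker side s = 0.136 m; corners in marker frame (Z=0):
  M0 = (-0.0680, +0.0680, 0)
  M1 = (+0.0680, +0.0680, 0)
  M2 = (+0.0680, -0.0680, 0)
  M3 = (-0.0680, -0.0680, 0)
Detected image corners:
  c0 = (386.736496, 286.303846) px
  c1 = (461.644640, 287.492800) px
  c2 = (443.465953, 217.239124) px
  c3 = (369.366472, 210.805333) px
Planar DLT: solve 8×8 A·h = b for H (H[2,2]=1):
  H  [+772.08464 +44.14585 +416.54543]
  H  [+163.57158 +482.88446 +250.01325]
  H  [+0.54010 -0.20866 +1.00000]
B = K⁻¹H; ‖b₁‖=0.858637, ‖b₂‖=0.858637; λ = 2/(‖b₁‖+‖b₂‖) = 1.164637, sign → tz>0 ⇒ λ=+1.164637
r₁ = λ·B[:,0] = (+0.77623,+0.04241,+0.62902); r₂ = λ·B[:,1] = (+0.14452,+0.95920,-0.24301)
r₃ = r₁×r₂ = (-0.61366,+0.27954,+0.73843); SVD([r₁ r₂ r₃]) → R = UVᵀ:
  R  [+0.77623 +0.14452 -0.61366]
  R  [+0.04241 +0.95920 +0.27954]
  R  [+0.62902 -0.24301 +0.73843]
t = (+0.12257, -0.01588, +1.16464) m
tr R = 2.473862; θ = arccos((tr R − 1)/2) = 0.742278 rad = 42.529°
axis k = ((R−Rᵀ)₃₂, (R−Rᵀ)₁₃, (R−Rᵀ)₂₁) / (2 sinθ) = (-0.386520, -0.919184, -0.075524)
rvec = θ·k = (-0.286905, -0.682290, -0.056060)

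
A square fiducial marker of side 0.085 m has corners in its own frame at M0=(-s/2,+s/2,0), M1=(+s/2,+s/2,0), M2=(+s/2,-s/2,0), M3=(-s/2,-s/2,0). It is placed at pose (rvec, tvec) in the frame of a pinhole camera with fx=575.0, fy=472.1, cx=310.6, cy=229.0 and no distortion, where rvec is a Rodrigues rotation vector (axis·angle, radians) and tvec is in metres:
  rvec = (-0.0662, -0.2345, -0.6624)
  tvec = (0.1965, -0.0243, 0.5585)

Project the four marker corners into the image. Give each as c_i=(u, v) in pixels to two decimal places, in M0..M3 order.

c0=(509.85, 258.86) c1=(568.35, 215.41) c2=(515.86, 159.74) c3=(455.30, 201.24)

Intrinsics K: fx=575.0, fy=472.1, cx=310.6, cy=229.0
Marker side s = 0.085 m; corners in marker frame (Z=0):
  M0 = (-0.0425, +0.0425, 0)
  M1 = (+0.0425, +0.0425, 0)
  M2 = (+0.0425, -0.0425, 0)
  M3 = (-0.0425, -0.0425, 0)
rvec = (-0.0662, -0.2345, -0.6624), |rvec| = θ = 0.70579 rad = 40.439°
Rodrigues: sinθ=0.64864, 1−cosθ=0.23890; R = I + sinθ·[k]× + (1−cosθ)·[k]×²:
    [+0.76320 +0.61620 -0.19448]
    [-0.60131 +0.78747 +0.13533]
    [+0.23654 +0.01366 +0.97153]
t = (0.1965, -0.0243, 0.5585) m
M0: Pc = R·M0+t = (+0.19025, +0.03472, +0.54903); u = 575.0·(+0.19025)/0.54903 + 310.6 = 509.8529, v = 472.1·(+0.03472)/0.54903 + 229.0 = 258.8580
M1: Pc = R·M1+t = (+0.25512, -0.01639, +0.56913); u = 575.0·(+0.25512)/0.56913 + 310.6 = 568.3544, v = 472.1·(-0.01639)/0.56913 + 229.0 = 215.4057
M2: Pc = R·M2+t = (+0.20275, -0.08332, +0.56797); u = 575.0·(+0.20275)/0.56797 + 310.6 = 515.8558, v = 472.1·(-0.08332)/0.56797 + 229.0 = 159.7416
M3: Pc = R·M3+t = (+0.13788, -0.03221, +0.54787); u = 575.0·(+0.13788)/0.54787 + 310.6 = 455.3038, v = 472.1·(-0.03221)/0.54787 + 229.0 = 201.2431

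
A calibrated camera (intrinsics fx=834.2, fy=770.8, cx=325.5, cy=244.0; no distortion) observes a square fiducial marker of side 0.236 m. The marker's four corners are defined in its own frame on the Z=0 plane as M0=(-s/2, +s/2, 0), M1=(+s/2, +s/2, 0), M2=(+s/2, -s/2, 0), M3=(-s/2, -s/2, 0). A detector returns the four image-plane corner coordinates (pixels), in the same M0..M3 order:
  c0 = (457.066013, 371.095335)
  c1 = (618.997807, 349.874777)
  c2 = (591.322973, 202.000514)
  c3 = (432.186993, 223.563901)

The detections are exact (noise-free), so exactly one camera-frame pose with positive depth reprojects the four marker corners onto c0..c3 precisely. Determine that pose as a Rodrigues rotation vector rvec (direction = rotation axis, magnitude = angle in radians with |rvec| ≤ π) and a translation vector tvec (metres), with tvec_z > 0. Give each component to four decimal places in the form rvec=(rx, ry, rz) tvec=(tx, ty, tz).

Intrinsics K: fx=834.2, fy=770.8, cx=325.5, cy=244.0
Marker side s = 0.236 m; corners in marker frame (Z=0):
  M0 = (-0.1180, +0.1180, 0)
  M1 = (+0.1180, +0.1180, 0)
  M2 = (+0.1180, -0.1180, 0)
  M3 = (-0.1180, -0.1180, 0)
Detected image corners:
  c0 = (457.066013, 371.095335) px
  c1 = (618.997807, 349.874777) px
  c2 = (591.322973, 202.000514) px
  c3 = (432.186993, 223.563901) px
Planar DLT: solve 8×8 A·h = b for H (H[2,2]=1):
  H  [+669.65616 +74.31659 +524.59424]
  H  [-96.39633 +605.64614 +286.04444]
  H  [-0.02005 -0.07051 +1.00000]
B = K⁻¹H; ‖b₁‖=0.819467, ‖b₂‖=0.819467; λ = 2/(‖b₁‖+‖b₂‖) = 1.220305, sign → tz>0 ⇒ λ=+1.220305
r₁ = λ·B[:,0] = (+0.98915,-0.14487,-0.02446); r₂ = λ·B[:,1] = (+0.14229,+0.98608,-0.08605)
r₃ = r₁×r₂ = (+0.03659,+0.08163,+0.99599); SVD([r₁ r₂ r₃]) → R = UVᵀ:
  R  [+0.98915 +0.14229 +0.03659]
  R  [-0.14487 +0.98608 +0.08163]
  R  [-0.02446 -0.08605 +0.99599]
t = (+0.29124, +0.06656, +1.22030) m
tr R = 2.971217; θ = arccos((tr R − 1)/2) = 0.169860 rad = 9.732°
axis k = ((R−Rᵀ)₃₂, (R−Rᵀ)₁₃, (R−Rᵀ)₂₁) / (2 sinθ) = (-0.495972, +0.180585, -0.849353)
rvec = θ·k = (-0.084246, +0.030674, -0.144271)

rvec=(-0.0842, 0.0307, -0.1443) tvec=(0.2912, 0.0666, 1.2203)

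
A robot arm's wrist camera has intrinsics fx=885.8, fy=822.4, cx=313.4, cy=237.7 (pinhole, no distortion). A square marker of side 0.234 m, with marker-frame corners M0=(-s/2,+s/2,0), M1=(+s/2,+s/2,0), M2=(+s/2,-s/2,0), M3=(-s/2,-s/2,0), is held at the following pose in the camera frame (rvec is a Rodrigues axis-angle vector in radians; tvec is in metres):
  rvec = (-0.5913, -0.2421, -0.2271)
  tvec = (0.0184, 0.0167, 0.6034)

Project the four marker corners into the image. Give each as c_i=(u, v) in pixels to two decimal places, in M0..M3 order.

c0=(209.35, 444.03) c1=(562.17, 372.70) c2=(435.93, 126.68) c3=(137.75, 157.89)

Intrinsics K: fx=885.8, fy=822.4, cx=313.4, cy=237.7
Marker side s = 0.234 m; corners in marker frame (Z=0):
  M0 = (-0.1170, +0.1170, 0)
  M1 = (+0.1170, +0.1170, 0)
  M2 = (+0.1170, -0.1170, 0)
  M3 = (-0.1170, -0.1170, 0)
rvec = (-0.5913, -0.2421, -0.2271), |rvec| = θ = 0.67810 rad = 38.852°
Rodrigues: sinθ=0.62732, 1−cosθ=0.22124; R = I + sinθ·[k]× + (1−cosθ)·[k]×²:
    [+0.94699 +0.27897 -0.15936]
    [-0.14122 +0.80696 +0.57347]
    [+0.28858 -0.52056 +0.80358]
t = (0.0184, 0.0167, 0.6034) m
M0: Pc = R·M0+t = (-0.05976, +0.12764, +0.50873); u = 885.8·(-0.05976)/0.50873 + 313.4 = 209.3494, v = 822.4·(+0.12764)/0.50873 + 237.7 = 444.0346
M1: Pc = R·M1+t = (+0.16184, +0.09459, +0.57626); u = 885.8·(+0.16184)/0.57626 + 313.4 = 562.1685, v = 822.4·(+0.09459)/0.57626 + 237.7 = 372.6969
M2: Pc = R·M2+t = (+0.09656, -0.09424, +0.69807); u = 885.8·(+0.09656)/0.69807 + 313.4 = 435.9254, v = 822.4·(-0.09424)/0.69807 + 237.7 = 126.6786
M3: Pc = R·M3+t = (-0.12504, -0.06119, +0.63054); u = 885.8·(-0.12504)/0.63054 + 313.4 = 137.7459, v = 822.4·(-0.06119)/0.63054 + 237.7 = 157.8880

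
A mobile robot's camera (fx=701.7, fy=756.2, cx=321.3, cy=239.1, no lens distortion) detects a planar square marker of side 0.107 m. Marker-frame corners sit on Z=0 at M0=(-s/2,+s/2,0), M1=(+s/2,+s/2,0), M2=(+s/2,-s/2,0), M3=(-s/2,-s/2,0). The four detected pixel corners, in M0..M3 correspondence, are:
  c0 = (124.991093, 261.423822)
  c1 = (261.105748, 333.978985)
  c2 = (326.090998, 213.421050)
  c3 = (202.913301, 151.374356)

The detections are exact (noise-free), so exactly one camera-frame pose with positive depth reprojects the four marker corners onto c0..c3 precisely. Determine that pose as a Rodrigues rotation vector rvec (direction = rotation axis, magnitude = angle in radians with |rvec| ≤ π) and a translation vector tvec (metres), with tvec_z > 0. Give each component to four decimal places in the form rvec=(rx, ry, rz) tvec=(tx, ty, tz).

Intrinsics K: fx=701.7, fy=756.2, cx=321.3, cy=239.1
Marker side s = 0.107 m; corners in marker frame (Z=0):
  M0 = (-0.0535, +0.0535, 0)
  M1 = (+0.0535, +0.0535, 0)
  M2 = (+0.0535, -0.0535, 0)
  M3 = (-0.0535, -0.0535, 0)
Detected image corners:
  c0 = (124.991093, 261.423822) px
  c1 = (261.105748, 333.978985) px
  c2 = (326.090998, 213.421050) px
  c3 = (202.913301, 151.374356) px
Planar DLT: solve 8×8 A·h = b for H (H[2,2]=1):
  H  [+1155.00443 -911.22372 +229.99620]
  H  [+570.36028 +822.35454 +236.35898]
  H  [-0.23259 -1.06078 +1.00000]
B = K⁻¹H; ‖b₁‖=1.952082, ‖b₂‖=1.952082; λ = 2/(‖b₁‖+‖b₂‖) = 0.512274, sign → tz>0 ⇒ λ=+0.512274
r₁ = λ·B[:,0] = (+0.89776,+0.42405,-0.11915); r₂ = λ·B[:,1] = (-0.41642,+0.72891,-0.54341)
r₃ = r₁×r₂ = (-0.14358,+0.53747,+0.83097); SVD([r₁ r₂ r₃]) → R = UVᵀ:
  R  [+0.89776 -0.41642 -0.14358]
  R  [+0.42405 +0.72891 +0.53747]
  R  [-0.11915 -0.54341 +0.83097]
t = (-0.06666, -0.00186, +0.51227) m
tr R = 2.457641; θ = arccos((tr R − 1)/2) = 0.754198 rad = 43.212°
axis k = ((R−Rᵀ)₃₂, (R−Rᵀ)₁₃, (R−Rᵀ)₂₁) / (2 sinθ) = (-0.789302, -0.017843, +0.613746)
rvec = θ·k = (-0.595290, -0.013457, +0.462886)

rvec=(-0.5953, -0.0135, 0.4629) tvec=(-0.0667, -0.0019, 0.5123)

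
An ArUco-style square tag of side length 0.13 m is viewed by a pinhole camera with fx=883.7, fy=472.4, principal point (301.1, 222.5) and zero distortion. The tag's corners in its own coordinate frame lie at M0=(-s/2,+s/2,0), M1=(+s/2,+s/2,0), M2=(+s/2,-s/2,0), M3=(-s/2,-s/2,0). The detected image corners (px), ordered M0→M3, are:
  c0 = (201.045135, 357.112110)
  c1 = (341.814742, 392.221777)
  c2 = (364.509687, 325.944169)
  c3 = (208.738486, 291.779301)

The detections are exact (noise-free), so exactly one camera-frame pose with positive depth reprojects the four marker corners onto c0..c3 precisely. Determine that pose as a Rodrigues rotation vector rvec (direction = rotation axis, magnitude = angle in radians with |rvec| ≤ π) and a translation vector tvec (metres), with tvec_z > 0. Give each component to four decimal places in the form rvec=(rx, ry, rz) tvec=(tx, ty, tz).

Intrinsics K: fx=883.7, fy=472.4, cx=301.1, cy=222.5
Marker side s = 0.13 m; corners in marker frame (Z=0):
  M0 = (-0.0650, +0.0650, 0)
  M1 = (+0.0650, +0.0650, 0)
  M2 = (+0.0650, -0.0650, 0)
  M3 = (-0.0650, -0.0650, 0)
Detected image corners:
  c0 = (201.045135, 357.112110) px
  c1 = (341.814742, 392.221777) px
  c2 = (364.509687, 325.944169) px
  c3 = (208.738486, 291.779301) px
Planar DLT: solve 8×8 A·h = b for H (H[2,2]=1):
  H  [+1000.11707 +88.02525 +276.28967]
  H  [+97.95729 +754.78489 +342.76516]
  H  [-0.49348 +0.72772 +1.00000]
B = K⁻¹H; ‖b₁‖=1.458298, ‖b₂‖=1.458298; λ = 2/(‖b₁‖+‖b₂‖) = 0.685731, sign → tz>0 ⇒ λ=+0.685731
r₁ = λ·B[:,0] = (+0.89137,+0.30158,-0.33840); r₂ = λ·B[:,1] = (-0.10172,+0.86060,+0.49902)
r₃ = r₁×r₂ = (+0.44172,-0.41039,+0.79779); SVD([r₁ r₂ r₃]) → R = UVᵀ:
  R  [+0.89137 -0.10172 +0.44172]
  R  [+0.30158 +0.86060 -0.41039]
  R  [-0.33840 +0.49902 +0.79779]
t = (-0.01925, +0.17458, +0.68573) m
tr R = 2.549759; θ = arccos((tr R − 1)/2) = 0.684272 rad = 39.206°
axis k = ((R−Rᵀ)₃₂, (R−Rᵀ)₁₃, (R−Rᵀ)₂₁) / (2 sinθ) = (+0.719341, +0.617073, +0.319013)
rvec = θ·k = (+0.492225, +0.422246, +0.218291)

rvec=(0.4922, 0.4222, 0.2183) tvec=(-0.0193, 0.1746, 0.6857)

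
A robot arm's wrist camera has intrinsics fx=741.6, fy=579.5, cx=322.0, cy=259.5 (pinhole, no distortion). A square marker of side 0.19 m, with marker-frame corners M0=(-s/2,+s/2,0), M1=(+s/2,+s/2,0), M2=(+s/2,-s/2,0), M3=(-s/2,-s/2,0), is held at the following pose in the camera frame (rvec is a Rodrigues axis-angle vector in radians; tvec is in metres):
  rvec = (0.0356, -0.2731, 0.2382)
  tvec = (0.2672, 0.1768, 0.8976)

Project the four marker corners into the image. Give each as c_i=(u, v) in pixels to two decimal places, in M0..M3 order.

Intrinsics K: fx=741.6, fy=579.5, cx=322.0, cy=259.5
Marker side s = 0.19 m; corners in marker frame (Z=0):
  M0 = (-0.0950, +0.0950, 0)
  M1 = (+0.0950, +0.0950, 0)
  M2 = (+0.0950, -0.0950, 0)
  M3 = (-0.0950, -0.0950, 0)
rvec = (0.0356, -0.2731, 0.2382), |rvec| = θ = 0.36413 rad = 20.863°
Rodrigues: sinθ=0.35614, 1−cosθ=0.06557; R = I + sinθ·[k]× + (1−cosθ)·[k]×²:
    [+0.93506 -0.23778 -0.26291]
    [+0.22816 +0.97132 -0.06699]
    [+0.27130 +0.00265 +0.96249]
t = (0.2672, 0.1768, 0.8976) m
M0: Pc = R·M0+t = (+0.15578, +0.24740, +0.87208); u = 741.6·(+0.15578)/0.87208 + 322.0 = 454.4728, v = 579.5·(+0.24740)/0.87208 + 259.5 = 423.8981
M1: Pc = R·M1+t = (+0.33344, +0.29075, +0.92363); u = 741.6·(+0.33344)/0.92363 + 322.0 = 589.7282, v = 579.5·(+0.29075)/0.92363 + 259.5 = 441.9224
M2: Pc = R·M2+t = (+0.37862, +0.10620, +0.92312); u = 741.6·(+0.37862)/0.92312 + 322.0 = 626.1684, v = 579.5·(+0.10620)/0.92312 + 259.5 = 326.1686
M3: Pc = R·M3+t = (+0.20096, +0.06285, +0.87157); u = 741.6·(+0.20096)/0.87157 + 322.0 = 492.9900, v = 579.5·(+0.06285)/0.87157 + 259.5 = 301.2879

c0=(454.47, 423.90) c1=(589.73, 441.92) c2=(626.17, 326.17) c3=(492.99, 301.29)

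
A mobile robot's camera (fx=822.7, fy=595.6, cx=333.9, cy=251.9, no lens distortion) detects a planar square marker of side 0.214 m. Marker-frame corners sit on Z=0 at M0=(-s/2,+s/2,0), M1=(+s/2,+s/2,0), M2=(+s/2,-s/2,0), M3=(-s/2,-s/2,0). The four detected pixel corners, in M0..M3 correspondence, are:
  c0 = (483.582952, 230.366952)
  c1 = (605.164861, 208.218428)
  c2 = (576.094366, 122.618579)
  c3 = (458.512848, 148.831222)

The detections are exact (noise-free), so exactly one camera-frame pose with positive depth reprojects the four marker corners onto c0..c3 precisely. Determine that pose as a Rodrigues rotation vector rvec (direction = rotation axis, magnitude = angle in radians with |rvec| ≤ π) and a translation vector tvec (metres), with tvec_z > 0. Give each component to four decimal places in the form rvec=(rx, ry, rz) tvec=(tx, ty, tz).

Intrinsics K: fx=822.7, fy=595.6, cx=333.9, cy=251.9
Marker side s = 0.214 m; corners in marker frame (Z=0):
  M0 = (-0.1070, +0.1070, 0)
  M1 = (+0.1070, +0.1070, 0)
  M2 = (+0.1070, -0.1070, 0)
  M3 = (-0.1070, -0.1070, 0)
Detected image corners:
  c0 = (483.582952, 230.366952) px
  c1 = (605.164861, 208.218428) px
  c2 = (576.094366, 122.618579) px
  c3 = (458.512848, 148.831222) px
Planar DLT: solve 8×8 A·h = b for H (H[2,2]=1):
  H  [+422.93979 +73.98995 +529.06010]
  H  [-158.48886 +372.77148 +177.39956]
  H  [-0.25574 -0.09843 +1.00000]
B = K⁻¹H; ‖b₁‖=0.687112, ‖b₂‖=0.687112; λ = 2/(‖b₁‖+‖b₂‖) = 1.455368, sign → tz>0 ⇒ λ=+1.455368
r₁ = λ·B[:,0] = (+0.89924,-0.22986,-0.37219); r₂ = λ·B[:,1] = (+0.18903,+0.97147,-0.14325)
r₃ = r₁×r₂ = (+0.39450,+0.05846,+0.91703); SVD([r₁ r₂ r₃]) → R = UVᵀ:
  R  [+0.89924 +0.18903 +0.39450]
  R  [-0.22986 +0.97147 +0.05846]
  R  [-0.37219 -0.14325 +0.91703]
t = (+0.34524, -0.18204, +1.45537) m
tr R = 2.787744; θ = arccos((tr R − 1)/2) = 0.464888 rad = 26.636°
axis k = ((R−Rᵀ)₃₂, (R−Rᵀ)₁₃, (R−Rᵀ)₂₁) / (2 sinθ) = (-0.224970, +0.855065, -0.467175)
rvec = θ·k = (-0.104586, +0.397509, -0.217184)

rvec=(-0.1046, 0.3975, -0.2172) tvec=(0.3452, -0.1820, 1.4554)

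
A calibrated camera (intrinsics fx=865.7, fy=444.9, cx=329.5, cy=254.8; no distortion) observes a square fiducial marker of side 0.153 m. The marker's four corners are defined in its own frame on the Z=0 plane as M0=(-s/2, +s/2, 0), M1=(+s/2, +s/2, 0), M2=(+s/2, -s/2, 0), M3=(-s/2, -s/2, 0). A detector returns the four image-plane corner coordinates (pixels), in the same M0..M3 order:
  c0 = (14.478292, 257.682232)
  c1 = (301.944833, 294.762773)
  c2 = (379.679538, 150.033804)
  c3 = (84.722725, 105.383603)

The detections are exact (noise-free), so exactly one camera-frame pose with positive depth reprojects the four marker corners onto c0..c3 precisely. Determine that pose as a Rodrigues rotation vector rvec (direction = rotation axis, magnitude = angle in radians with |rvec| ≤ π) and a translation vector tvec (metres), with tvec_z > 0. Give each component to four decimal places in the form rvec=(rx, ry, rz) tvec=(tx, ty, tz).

Intrinsics K: fx=865.7, fy=444.9, cx=329.5, cy=254.8
Marker side s = 0.153 m; corners in marker frame (Z=0):
  M0 = (-0.0765, +0.0765, 0)
  M1 = (+0.0765, +0.0765, 0)
  M2 = (+0.0765, -0.0765, 0)
  M3 = (-0.0765, -0.0765, 0)
Detected image corners:
  c0 = (14.478292, 257.682232) px
  c1 = (301.944833, 294.762773) px
  c2 = (379.679538, 150.033804) px
  c3 = (84.722725, 105.383603) px
Planar DLT: solve 8×8 A·h = b for H (H[2,2]=1):
  H  [+1955.24261 -437.97917 +197.52443]
  H  [+320.79991 +1017.88267 +203.72670]
  H  [+0.26813 +0.23624 +1.00000]
B = K⁻¹H; ‖b₁‖=2.245996, ‖b₂‖=2.245996; λ = 2/(‖b₁‖+‖b₂‖) = 0.445237, sign → tz>0 ⇒ λ=+0.445237
r₁ = λ·B[:,0] = (+0.96016,+0.25267,+0.11938); r₂ = λ·B[:,1] = (-0.26529,+0.95841,+0.10518)
r₃ = r₁×r₂ = (-0.08784,-0.13266,+0.98726); SVD([r₁ r₂ r₃]) → R = UVᵀ:
  R  [+0.96016 -0.26529 -0.08784]
  R  [+0.25267 +0.95841 -0.13266]
  R  [+0.11938 +0.10518 +0.98726]
t = (-0.06788, -0.05111, +0.44524) m
tr R = 2.905835; θ = arccos((tr R − 1)/2) = 0.308081 rad = 17.652°
axis k = ((R−Rᵀ)₃₂, (R−Rᵀ)₁₃, (R−Rᵀ)₂₁) / (2 sinθ) = (+0.392182, -0.341691, +0.854073)
rvec = θ·k = (+0.120824, -0.105268, +0.263123)

rvec=(0.1208, -0.1053, 0.2631) tvec=(-0.0679, -0.0511, 0.4452)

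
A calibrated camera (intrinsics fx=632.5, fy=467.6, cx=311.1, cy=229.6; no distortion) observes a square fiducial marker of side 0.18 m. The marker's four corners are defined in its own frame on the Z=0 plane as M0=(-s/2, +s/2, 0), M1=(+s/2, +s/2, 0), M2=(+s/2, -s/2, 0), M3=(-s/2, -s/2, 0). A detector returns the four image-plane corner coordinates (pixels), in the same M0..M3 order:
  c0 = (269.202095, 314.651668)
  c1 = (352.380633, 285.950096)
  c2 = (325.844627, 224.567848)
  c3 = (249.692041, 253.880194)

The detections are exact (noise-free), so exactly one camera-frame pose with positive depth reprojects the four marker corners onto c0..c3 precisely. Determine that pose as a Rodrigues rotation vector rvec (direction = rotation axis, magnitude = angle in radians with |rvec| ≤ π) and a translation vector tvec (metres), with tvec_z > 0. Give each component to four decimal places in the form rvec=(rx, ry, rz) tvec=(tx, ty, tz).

Intrinsics K: fx=632.5, fy=467.6, cx=311.1, cy=229.6
Marker side s = 0.18 m; corners in marker frame (Z=0):
  M0 = (-0.0900, +0.0900, 0)
  M1 = (+0.0900, +0.0900, 0)
  M2 = (+0.0900, -0.0900, 0)
  M3 = (-0.0900, -0.0900, 0)
Detected image corners:
  c0 = (269.202095, 314.651668) px
  c1 = (352.380633, 285.950096) px
  c2 = (325.844627, 224.567848) px
  c3 = (249.692041, 253.880194) px
Planar DLT: solve 8×8 A·h = b for H (H[2,2]=1):
  H  [+365.99811 +2.74708 +297.93947]
  H  [-229.58823 +226.86400 +268.94799]
  H  [-0.25346 -0.41671 +1.00000]
B = K⁻¹H; ‖b₁‖=0.832619, ‖b₂‖=0.832619; λ = 2/(‖b₁‖+‖b₂‖) = 1.201030, sign → tz>0 ⇒ λ=+1.201030
r₁ = λ·B[:,0] = (+0.84471,-0.44022,-0.30442); r₂ = λ·B[:,1] = (+0.25138,+0.82845,-0.50048)
r₃ = r₁×r₂ = (+0.47252,+0.34624,+0.81046); SVD([r₁ r₂ r₃]) → R = UVᵀ:
  R  [+0.84471 +0.25138 +0.47252]
  R  [-0.44022 +0.82845 +0.34624]
  R  [-0.30442 -0.50048 +0.81046]
t = (-0.02499, +0.10107, +1.20103) m
tr R = 2.483617; θ = arccos((tr R − 1)/2) = 0.735033 rad = 42.114°
axis k = ((R−Rᵀ)₃₂, (R−Rᵀ)₁₃, (R−Rᵀ)₂₁) / (2 sinθ) = (-0.631305, +0.579272, -0.515653)
rvec = θ·k = (-0.464030, +0.425785, -0.379022)

rvec=(-0.4640, 0.4258, -0.3790) tvec=(-0.0250, 0.1011, 1.2010)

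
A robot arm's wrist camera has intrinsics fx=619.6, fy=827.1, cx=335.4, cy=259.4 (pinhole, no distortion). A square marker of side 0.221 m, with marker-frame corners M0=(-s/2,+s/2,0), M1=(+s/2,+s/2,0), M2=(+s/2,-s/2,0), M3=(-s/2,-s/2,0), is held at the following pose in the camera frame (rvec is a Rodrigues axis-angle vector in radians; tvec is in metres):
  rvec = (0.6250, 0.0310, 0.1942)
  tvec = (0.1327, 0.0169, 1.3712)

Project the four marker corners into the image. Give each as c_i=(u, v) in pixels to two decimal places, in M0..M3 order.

Intrinsics K: fx=619.6, fy=827.1, cx=335.4, cy=259.4
Marker side s = 0.221 m; corners in marker frame (Z=0):
  M0 = (-0.1105, +0.1105, 0)
  M1 = (+0.1105, +0.1105, 0)
  M2 = (+0.1105, -0.1105, 0)
  M3 = (-0.1105, -0.1105, 0)
rvec = (0.6250, 0.0310, 0.1942), |rvec| = θ = 0.65521 rad = 37.541°
Rodrigues: sinθ=0.60933, 1−cosθ=0.20708; R = I + sinθ·[k]× + (1−cosθ)·[k]×²:
    [+0.98134 -0.17125 +0.08738]
    [+0.18995 +0.79338 -0.57833]
    [+0.02972 +0.58414 +0.81111]
t = (0.1327, 0.0169, 1.3712) m
M0: Pc = R·M0+t = (+0.00534, +0.08358, +1.43246); u = 619.6·(+0.00534)/1.43246 + 335.4 = 337.7088, v = 827.1·(+0.08358)/1.43246 + 259.4 = 307.6588
M1: Pc = R·M1+t = (+0.22221, +0.12556, +1.43903); u = 619.6·(+0.22221)/1.43903 + 335.4 = 431.0786, v = 827.1·(+0.12556)/1.43903 + 259.4 = 331.5659
M2: Pc = R·M2+t = (+0.26006, -0.04978, +1.30994); u = 619.6·(+0.26006)/1.30994 + 335.4 = 458.4094, v = 827.1·(-0.04978)/1.30994 + 259.4 = 227.9688
M3: Pc = R·M3+t = (+0.04319, -0.09176, +1.30337); u = 619.6·(+0.04319)/1.30337 + 335.4 = 355.9294, v = 827.1·(-0.09176)/1.30337 + 259.4 = 201.1717

c0=(337.71, 307.66) c1=(431.08, 331.57) c2=(458.41, 227.97) c3=(355.93, 201.17)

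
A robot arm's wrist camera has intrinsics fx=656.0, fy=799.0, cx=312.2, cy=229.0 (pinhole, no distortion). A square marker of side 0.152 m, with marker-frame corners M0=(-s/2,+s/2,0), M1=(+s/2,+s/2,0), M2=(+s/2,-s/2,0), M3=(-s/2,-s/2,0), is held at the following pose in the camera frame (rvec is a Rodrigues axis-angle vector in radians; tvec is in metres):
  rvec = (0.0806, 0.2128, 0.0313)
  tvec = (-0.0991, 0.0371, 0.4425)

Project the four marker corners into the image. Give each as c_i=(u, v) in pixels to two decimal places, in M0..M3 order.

Intrinsics K: fx=656.0, fy=799.0, cx=312.2, cy=229.0
Marker side s = 0.152 m; corners in marker frame (Z=0):
  M0 = (-0.0760, +0.0760, 0)
  M1 = (+0.0760, +0.0760, 0)
  M2 = (+0.0760, -0.0760, 0)
  M3 = (-0.0760, -0.0760, 0)
rvec = (0.0806, 0.2128, 0.0313), |rvec| = θ = 0.22970 rad = 13.161°
Rodrigues: sinθ=0.22768, 1−cosθ=0.02626; R = I + sinθ·[k]× + (1−cosθ)·[k]×²:
    [+0.97697 -0.02249 +0.21219]
    [+0.03956 +0.99628 -0.07658]
    [-0.20968 +0.08321 +0.97422]
t = (-0.0991, 0.0371, 0.4425) m
M0: Pc = R·M0+t = (-0.17506, +0.10981, +0.46476); u = 656.0·(-0.17506)/0.46476 + 312.2 = 65.1076, v = 799.0·(+0.10981)/0.46476 + 229.0 = 417.7825
M1: Pc = R·M1+t = (-0.02656, +0.11582, +0.43289); u = 656.0·(-0.02656)/0.43289 + 312.2 = 271.9519, v = 799.0·(+0.11582)/0.43289 + 229.0 = 442.7812
M2: Pc = R·M2+t = (-0.02314, -0.03561, +0.42024); u = 656.0·(-0.02314)/0.42024 + 312.2 = 276.0762, v = 799.0·(-0.03561)/0.42024 + 229.0 = 161.2944
M3: Pc = R·M3+t = (-0.17164, -0.04162, +0.45211); u = 656.0·(-0.17164)/0.45211 + 312.2 = 63.1547, v = 799.0·(-0.04162)/0.45211 + 229.0 = 155.4395

c0=(65.11, 417.78) c1=(271.95, 442.78) c2=(276.08, 161.29) c3=(63.15, 155.44)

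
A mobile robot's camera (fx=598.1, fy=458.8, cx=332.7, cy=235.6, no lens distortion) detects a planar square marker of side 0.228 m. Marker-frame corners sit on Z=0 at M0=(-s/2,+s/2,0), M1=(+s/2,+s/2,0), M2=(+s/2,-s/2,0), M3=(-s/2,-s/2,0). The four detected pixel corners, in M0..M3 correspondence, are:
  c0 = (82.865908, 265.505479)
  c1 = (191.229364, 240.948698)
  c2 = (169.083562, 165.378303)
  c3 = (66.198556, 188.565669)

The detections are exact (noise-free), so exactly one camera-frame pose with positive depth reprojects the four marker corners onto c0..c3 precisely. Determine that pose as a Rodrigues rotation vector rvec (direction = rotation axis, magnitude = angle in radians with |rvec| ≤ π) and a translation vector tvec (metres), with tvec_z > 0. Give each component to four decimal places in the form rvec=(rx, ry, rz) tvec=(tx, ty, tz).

rvec=(-0.2876, 0.0327, -0.2870) tvec=(-0.4271, -0.0582, 1.2427)

Intrinsics K: fx=598.1, fy=458.8, cx=332.7, cy=235.6
Marker side s = 0.228 m; corners in marker frame (Z=0):
  M0 = (-0.1140, +0.1140, 0)
  M1 = (+0.1140, +0.1140, 0)
  M2 = (+0.1140, -0.1140, 0)
  M3 = (-0.1140, -0.1140, 0)
Detected image corners:
  c0 = (82.865908, 265.505479) px
  c1 = (191.229364, 240.948698) px
  c2 = (169.083562, 165.378303) px
  c3 = (66.198556, 188.565669) px
Planar DLT: solve 8×8 A·h = b for H (H[2,2]=1):
  H  [+463.85974 +55.98998 +127.13423]
  H  [-103.08845 +285.23502 +214.09534]
  H  [+0.00714 -0.22880 +1.00000]
B = K⁻¹H; ‖b₁‖=0.804700, ‖b₂‖=0.804700; λ = 2/(‖b₁‖+‖b₂‖) = 1.242700, sign → tz>0 ⇒ λ=+1.242700
r₁ = λ·B[:,0] = (+0.95885,-0.28378,+0.00887); r₂ = λ·B[:,1] = (+0.27449,+0.91859,-0.28433)
r₃ = r₁×r₂ = (+0.07254,+0.27506,+0.95869); SVD([r₁ r₂ r₃]) → R = UVᵀ:
  R  [+0.95885 +0.27449 +0.07254]
  R  [-0.28378 +0.91859 +0.27506]
  R  [+0.00887 -0.28433 +0.95869]
t = (-0.42711, -0.05825, +1.24270) m
tr R = 2.836125; θ = arccos((tr R − 1)/2) = 0.407631 rad = 23.356°
axis k = ((R−Rᵀ)₃₂, (R−Rᵀ)₁₃, (R−Rᵀ)₂₁) / (2 sinθ) = (-0.705529, +0.080302, -0.704117)
rvec = θ·k = (-0.287595, +0.032734, -0.287020)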